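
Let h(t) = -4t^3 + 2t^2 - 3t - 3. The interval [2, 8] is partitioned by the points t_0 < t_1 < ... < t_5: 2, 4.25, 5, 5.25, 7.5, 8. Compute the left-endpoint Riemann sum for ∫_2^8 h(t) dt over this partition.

Subinterval widths: 2.25, 0.75, 0.25, 2.25, 0.5.
Left endpoints: 2, 4.25, 5, 5.25, 7.5.
h(2) = -33, h(4.25) = -286.6875, h(5) = -468, h(5.25) = -542.4375, h(7.5) = -1600.5.
Sum = Σ Δt_i · h(t_i).
Sum = -2427.

-2427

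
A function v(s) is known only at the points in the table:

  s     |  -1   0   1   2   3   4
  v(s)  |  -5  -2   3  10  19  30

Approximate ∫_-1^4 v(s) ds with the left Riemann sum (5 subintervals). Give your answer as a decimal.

Δs = 1.
Sum = 1·[(-5) + (-2) + 3 + 10 + 19] = 25.

25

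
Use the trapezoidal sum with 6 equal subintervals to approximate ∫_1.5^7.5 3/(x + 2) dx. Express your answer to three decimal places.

3.013

Δx = (7.5 − 1.5)/6 = 1.
f(1.5) = 6/7, f(2.5) = 2/3, f(3.5) = 6/11, f(4.5) = 6/13, f(5.5) = 0.4, f(6.5) = 6/17, f(7.5) = 6/19.
T_6 = (Δx/2)·[f(x_0) + 2f(x_1) + ... + 2f(x_{5}) + f(x_6)].
Sum ≈ 3.013.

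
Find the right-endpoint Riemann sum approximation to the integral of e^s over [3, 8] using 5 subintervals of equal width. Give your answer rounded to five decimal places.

4684.03125

Δs = (8 − 3)/5 = 1.
Right endpoints: 4, 5, 6, 7, 8.
f(4) ≈ 54.59815, f(5) ≈ 148.41316, f(6) ≈ 403.42879, f(7) ≈ 1096.63316, f(8) ≈ 2980.95799.
Sum = Δs · [f(4) + f(5) + f(6) + f(7) + f(8)].
Sum ≈ 4684.03125.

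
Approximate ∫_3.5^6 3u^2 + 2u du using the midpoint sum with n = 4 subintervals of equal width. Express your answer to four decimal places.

Δu = (6 − 3.5)/4 = 0.625.
Midpoints: 3.8125, 4.4375, 5.0625, 5.6875.
f(3.8125) = 51.23046875, f(4.4375) = 67.94921875, f(5.0625) = 87.01171875, f(5.6875) = 108.41796875.
Sum = Δu · [f(3.8125) + f(4.4375) + f(5.0625) + f(5.6875)].
Sum ≈ 196.6309.

196.6309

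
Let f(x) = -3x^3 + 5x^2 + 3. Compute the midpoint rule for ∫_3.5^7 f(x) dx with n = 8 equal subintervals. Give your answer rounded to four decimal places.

Δx = (7 − 3.5)/8 = 0.4375.
Midpoints: 3.71875, 4.15625, 4.59375, 5.03125, 5.46875, 5.90625, 6.34375, 6.78125.
f(3.71875) = -2691413/32768, f(4.15625) = -4129367/32768, f(4.59375) = -5973825/32768, f(5.03125) = -8274179/32768, f(5.46875) = -11079821/32768, f(5.90625) = -14440143/32768, f(6.34375) = -18404537/32768, f(6.78125) = -23022395/32768.
Sum = Δx · [f(3.71875) + f(4.15625) + f(4.59375) + ...].
Sum ≈ -1175.1361.

-1175.1361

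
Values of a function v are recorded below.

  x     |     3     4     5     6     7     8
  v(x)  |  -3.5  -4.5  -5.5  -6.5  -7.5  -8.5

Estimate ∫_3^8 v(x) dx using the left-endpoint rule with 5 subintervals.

-27.5

Δx = 1.
Sum = 1·[(-3.5) + (-4.5) + (-5.5) + (-6.5) + (-7.5)] = -27.5.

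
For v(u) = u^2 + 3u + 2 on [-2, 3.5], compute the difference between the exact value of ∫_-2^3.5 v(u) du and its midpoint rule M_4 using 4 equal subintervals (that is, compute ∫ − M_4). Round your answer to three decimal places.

Exact integral: ∫_-2^3.5 v(u) du ≈ 40.33333.
M_4 ≈ 39.46680.
Error ≈ 40.33333 − 39.46680 ≈ 0.867.

0.867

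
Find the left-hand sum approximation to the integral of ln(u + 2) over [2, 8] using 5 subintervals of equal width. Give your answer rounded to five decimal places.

10.91298

Δu = (8 − 2)/5 = 1.2.
Left endpoints: 2, 3.2, 4.4, 5.6, 6.8.
f(2) ≈ 1.38629, f(3.2) ≈ 1.64866, f(4.4) ≈ 1.85630, f(5.6) ≈ 2.02815, f(6.8) ≈ 2.17475.
Sum = Δu · [f(2) + f(3.2) + f(4.4) + f(5.6) + f(6.8)].
Sum ≈ 10.91298.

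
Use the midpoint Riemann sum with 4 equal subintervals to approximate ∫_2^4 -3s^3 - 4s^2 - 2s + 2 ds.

-261.375

Δs = (4 − 2)/4 = 0.5.
Midpoints: 2.25, 2.75, 3.25, 3.75.
f(2.25) = -56.921875, f(2.75) = -96.140625, f(3.25) = -149.734375, f(3.75) = -219.953125.
Sum = Δs · [f(2.25) + f(2.75) + f(3.25) + f(3.75)].
Sum = -261.375.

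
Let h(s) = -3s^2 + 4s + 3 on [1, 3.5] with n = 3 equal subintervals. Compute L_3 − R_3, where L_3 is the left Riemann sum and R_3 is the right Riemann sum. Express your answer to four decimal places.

L_3 ≈ -2.847222.
R_3 ≈ -22.638889.
L_3 − R_3 ≈ 19.7917.

19.7917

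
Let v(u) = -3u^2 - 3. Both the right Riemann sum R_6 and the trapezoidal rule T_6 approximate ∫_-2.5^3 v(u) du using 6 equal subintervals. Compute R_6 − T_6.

R_6 ≈ -65.217014.
T_6 ≈ -61.435764.
R_6 − T_6 = -3.78125.

-3.78125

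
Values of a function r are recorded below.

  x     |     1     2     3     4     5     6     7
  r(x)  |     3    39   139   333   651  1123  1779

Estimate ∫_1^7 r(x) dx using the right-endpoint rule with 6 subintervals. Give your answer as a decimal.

Δx = 1.
Sum = 1·[39 + 139 + 333 + 651 + 1123 + 1779] = 4064.

4064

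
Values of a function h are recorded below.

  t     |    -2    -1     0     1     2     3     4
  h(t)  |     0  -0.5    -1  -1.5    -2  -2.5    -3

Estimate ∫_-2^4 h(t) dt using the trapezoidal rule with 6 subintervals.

-9

Δt = 1.
T_6 = (1/2)·[0 + 2·(-0.5) + 2·(-1) + 2·(-1.5) + 2·(-2) + 2·(-2.5) + (-3)] = -9.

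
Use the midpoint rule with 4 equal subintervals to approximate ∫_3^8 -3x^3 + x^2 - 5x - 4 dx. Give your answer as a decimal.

Δx = (8 − 3)/4 = 1.25.
Midpoints: 3.625, 4.875, 6.125, 7.375.
f(3.625) = -77767/512, f(4.875) = -180317/512, f(6.125) = -351467/512, f(7.375) = -609217/512.
Sum = Δx · [f(3.625) + f(4.875) + f(6.125) + f(7.375)].
Sum = -2975.5078125.

-2975.5078125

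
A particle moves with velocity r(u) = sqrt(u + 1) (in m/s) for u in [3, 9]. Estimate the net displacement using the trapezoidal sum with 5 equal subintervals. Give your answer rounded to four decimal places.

15.7375

Δu = (9 − 3)/5 = 1.2.
r(3) ≈ 2.0000, r(4.2) ≈ 2.2804, r(5.4) ≈ 2.5298, r(6.6) ≈ 2.7568, r(7.8) ≈ 2.9665, r(9) ≈ 3.1623.
T_5 = (Δu/2)·[r(u_0) + 2r(u_1) + ... + 2r(u_{4}) + r(u_5)].
Sum ≈ 15.7375.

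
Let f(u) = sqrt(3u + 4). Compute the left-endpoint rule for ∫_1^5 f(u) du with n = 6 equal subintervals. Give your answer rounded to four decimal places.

13.7093

Δu = (5 − 1)/6 = 2/3.
Left endpoints: 1, 5/3, 7/3, 3, 11/3, 13/3.
f(1) ≈ 2.6458, f(5/3) ≈ 3.0000, f(7/3) ≈ 3.3166, f(3) ≈ 3.6056, f(11/3) ≈ 3.8730, f(13/3) ≈ 4.1231.
Sum = Δu · [f(1) + f(5/3) + f(7/3) + ...].
Sum ≈ 13.7093.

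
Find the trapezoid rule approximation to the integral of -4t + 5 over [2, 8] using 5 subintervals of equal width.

Δt = (8 − 2)/5 = 1.2.
f(2) = -3, f(3.2) = -7.8, f(4.4) = -12.6, f(5.6) = -17.4, f(6.8) = -22.2, f(8) = -27.
T_5 = (Δt/2)·[f(t_0) + 2f(t_1) + ... + 2f(t_{4}) + f(t_5)].
Sum = -90.

-90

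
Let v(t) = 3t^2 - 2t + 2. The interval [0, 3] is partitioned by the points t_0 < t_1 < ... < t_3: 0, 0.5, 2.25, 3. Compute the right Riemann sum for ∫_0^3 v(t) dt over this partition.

40.328125

Subinterval widths: 0.5, 1.75, 0.75.
Right endpoints: 0.5, 2.25, 3.
v(0.5) = 1.75, v(2.25) = 12.6875, v(3) = 23.
Sum = Σ Δt_i · v(t_i).
Sum = 40.328125.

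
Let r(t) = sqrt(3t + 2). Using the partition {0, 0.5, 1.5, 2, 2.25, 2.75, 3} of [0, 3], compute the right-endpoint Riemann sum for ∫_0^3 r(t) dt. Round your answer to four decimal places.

Subinterval widths: 0.5, 1, 0.5, 0.25, 0.5, 0.25.
Right endpoints: 0.5, 1.5, 2, 2.25, 2.75, 3.
r(0.5) ≈ 1.8708, r(1.5) ≈ 2.5495, r(2) ≈ 2.8284, r(2.25) ≈ 2.9580, r(2.75) ≈ 3.2016, r(3) ≈ 3.3166.
Sum = Σ Δt_i · r(t_i).
Sum ≈ 8.0686.

8.0686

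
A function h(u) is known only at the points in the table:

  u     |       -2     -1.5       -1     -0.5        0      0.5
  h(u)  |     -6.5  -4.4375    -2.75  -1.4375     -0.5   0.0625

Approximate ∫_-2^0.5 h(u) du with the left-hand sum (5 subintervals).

Δu = 0.5.
Sum = 0.5·[(-6.5) + (-4.4375) + (-2.75) + (-1.4375) + (-0.5)] = -7.8125.

-7.8125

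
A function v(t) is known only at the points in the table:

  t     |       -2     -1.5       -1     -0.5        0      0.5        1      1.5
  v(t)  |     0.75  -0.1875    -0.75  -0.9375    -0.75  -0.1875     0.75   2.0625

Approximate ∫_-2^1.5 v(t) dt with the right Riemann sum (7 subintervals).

0

Δt = 0.5.
Sum = 0.5·[(-0.1875) + (-0.75) + (-0.9375) + (-0.75) + (-0.1875) + 0.75 + 2.0625] = 0.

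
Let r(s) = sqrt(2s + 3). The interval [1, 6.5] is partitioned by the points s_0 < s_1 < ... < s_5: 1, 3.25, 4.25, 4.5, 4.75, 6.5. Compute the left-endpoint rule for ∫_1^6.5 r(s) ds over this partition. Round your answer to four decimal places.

16.0144

Subinterval widths: 2.25, 1, 0.25, 0.25, 1.75.
Left endpoints: 1, 3.25, 4.25, 4.5, 4.75.
r(1) ≈ 2.2361, r(3.25) ≈ 3.0822, r(4.25) ≈ 3.3912, r(4.5) ≈ 3.4641, r(4.75) ≈ 3.5355.
Sum = Σ Δs_i · r(s_i).
Sum ≈ 16.0144.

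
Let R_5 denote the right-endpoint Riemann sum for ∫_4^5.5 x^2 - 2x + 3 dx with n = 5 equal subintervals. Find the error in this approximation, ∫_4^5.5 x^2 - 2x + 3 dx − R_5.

Exact integral: ∫_4^5.5 f(x) dx = 24.375.
R_5 = 26.085.
Error = 24.375 − 26.085 = -1.71.

-1.71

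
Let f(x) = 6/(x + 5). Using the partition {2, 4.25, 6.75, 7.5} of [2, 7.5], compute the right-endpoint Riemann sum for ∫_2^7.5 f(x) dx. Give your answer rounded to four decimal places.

Subinterval widths: 2.25, 2.5, 0.75.
Right endpoints: 4.25, 6.75, 7.5.
f(4.25) = 24/37, f(6.75) = 24/47, f(7.5) = 0.48.
Sum = Σ Δx_i · f(x_i).
Sum ≈ 3.0961.

3.0961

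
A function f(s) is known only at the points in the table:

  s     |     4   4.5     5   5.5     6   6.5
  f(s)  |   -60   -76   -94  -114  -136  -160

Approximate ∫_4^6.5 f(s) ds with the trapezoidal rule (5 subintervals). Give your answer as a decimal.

-265

Δs = 0.5.
T_5 = (0.5/2)·[(-60) + 2·(-76) + 2·(-94) + 2·(-114) + 2·(-136) + (-160)] = -265.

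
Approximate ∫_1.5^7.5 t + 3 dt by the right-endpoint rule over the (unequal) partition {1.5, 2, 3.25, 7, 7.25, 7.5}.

Subinterval widths: 0.5, 1.25, 3.75, 0.25, 0.25.
Right endpoints: 2, 3.25, 7, 7.25, 7.5.
f(2) = 5, f(3.25) = 6.25, f(7) = 10, f(7.25) = 10.25, f(7.5) = 10.5.
Sum = Σ Δt_i · f(t_i).
Sum = 53.

53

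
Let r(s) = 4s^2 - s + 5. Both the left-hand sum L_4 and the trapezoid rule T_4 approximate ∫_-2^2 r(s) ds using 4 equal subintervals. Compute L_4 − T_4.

2

L_4 = 46.
T_4 = 44.
L_4 − T_4 = 2.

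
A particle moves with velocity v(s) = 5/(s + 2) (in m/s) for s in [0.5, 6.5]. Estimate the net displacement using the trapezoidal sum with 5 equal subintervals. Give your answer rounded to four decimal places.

6.2046

Δs = (6.5 − 0.5)/5 = 1.2.
v(0.5) = 2, v(1.7) = 50/37, v(2.9) = 50/49, v(4.1) = 50/61, v(5.3) = 50/73, v(6.5) = 10/17.
T_5 = (Δs/2)·[v(s_0) + 2v(s_1) + ... + 2v(s_{4}) + v(s_5)].
Sum ≈ 6.2046.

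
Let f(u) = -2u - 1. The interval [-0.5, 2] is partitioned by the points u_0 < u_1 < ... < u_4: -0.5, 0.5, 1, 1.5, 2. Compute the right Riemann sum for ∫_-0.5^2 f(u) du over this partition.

Subinterval widths: 1, 0.5, 0.5, 0.5.
Right endpoints: 0.5, 1, 1.5, 2.
f(0.5) = -2, f(1) = -3, f(1.5) = -4, f(2) = -5.
Sum = Σ Δu_i · f(u_i).
Sum = -8.

-8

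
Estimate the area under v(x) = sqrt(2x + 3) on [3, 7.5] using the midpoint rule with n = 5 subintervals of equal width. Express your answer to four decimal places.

Δx = (7.5 − 3)/5 = 0.9.
Midpoints: 3.45, 4.35, 5.25, 6.15, 7.05.
v(3.45) ≈ 3.1464, v(4.35) ≈ 3.4205, v(5.25) ≈ 3.6742, v(6.15) ≈ 3.9115, v(7.05) ≈ 4.1352.
Sum = Δx · [v(3.45) + v(4.35) + v(5.25) + v(6.15) + v(7.05)].
Sum ≈ 16.4591.

16.4591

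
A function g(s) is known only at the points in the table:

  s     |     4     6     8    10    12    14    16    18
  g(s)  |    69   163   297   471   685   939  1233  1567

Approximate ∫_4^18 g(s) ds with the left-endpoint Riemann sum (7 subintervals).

Δs = 2.
Sum = 2·[69 + 163 + 297 + 471 + 685 + 939 + 1233] = 7714.

7714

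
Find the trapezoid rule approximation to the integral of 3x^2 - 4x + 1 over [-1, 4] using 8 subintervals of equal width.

40.9765625

Δx = (4 − (-1))/8 = 0.625.
f(-1) = 8, f(-0.375) = 2.921875, f(0.25) = 0.1875, f(0.875) = -0.203125, f(1.5) = 1.75, f(2.125) = 6.046875, f(2.75) = 12.6875, f(3.375) = 21.671875, f(4) = 33.
T_8 = (Δx/2)·[f(x_0) + 2f(x_1) + ... + 2f(x_{7}) + f(x_8)].
Sum = 40.9765625.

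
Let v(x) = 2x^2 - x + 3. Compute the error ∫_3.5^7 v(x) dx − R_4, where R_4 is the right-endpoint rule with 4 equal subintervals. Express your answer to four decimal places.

Exact integral: ∫_3.5^7 v(x) dx ≈ 192.208333.
R_4 = 223.7265625.
Error ≈ 192.208333 − 223.7265625 ≈ -31.5182.

-31.5182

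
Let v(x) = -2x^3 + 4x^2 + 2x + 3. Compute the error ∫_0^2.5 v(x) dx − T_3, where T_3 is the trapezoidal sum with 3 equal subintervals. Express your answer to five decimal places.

Exact integral: ∫_0^2.5 v(x) dx ≈ 15.0520833.
T_3 ≈ 14.0393519.
Error ≈ 15.0520833 − 14.0393519 ≈ 1.01273.

1.01273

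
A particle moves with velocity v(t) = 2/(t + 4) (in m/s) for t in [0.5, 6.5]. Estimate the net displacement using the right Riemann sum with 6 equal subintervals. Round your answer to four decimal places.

1.5743

Δt = (6.5 − 0.5)/6 = 1.
Right endpoints: 1.5, 2.5, 3.5, 4.5, 5.5, 6.5.
v(1.5) = 4/11, v(2.5) = 4/13, v(3.5) = 4/15, v(4.5) = 4/17, v(5.5) = 4/19, v(6.5) = 4/21.
Sum = Δt · [v(1.5) + v(2.5) + v(3.5) + ...].
Sum ≈ 1.5743.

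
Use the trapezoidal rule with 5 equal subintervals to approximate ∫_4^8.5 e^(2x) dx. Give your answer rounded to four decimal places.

Δx = (8.5 − 4)/5 = 0.9.
f(4) ≈ 2980.9580, f(4.9) ≈ 18033.7449, f(5.8) ≈ 109097.7993, f(6.7) ≈ 660003.2248, f(7.6) ≈ 3992786.8352, f(8.5) ≈ 24154952.7536.
T_5 = (Δx/2)·[f(x_0) + 2f(x_1) + ... + 2f(x_{4}) + f(x_5)].
Sum ≈ 15172999.6140.

15172999.6140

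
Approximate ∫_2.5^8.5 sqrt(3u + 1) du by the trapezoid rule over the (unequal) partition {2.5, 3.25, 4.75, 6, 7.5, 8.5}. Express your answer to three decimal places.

Subinterval widths: 0.75, 1.5, 1.25, 1.5, 1.
f(2.5) ≈ 2.915, f(3.25) ≈ 3.279, f(4.75) ≈ 3.905, f(6) ≈ 4.359, f(7.5) ≈ 4.848, f(8.5) ≈ 5.148.
On each subinterval the trapezoid contributes (Δu_i/2)·[f(u_{i-1}) + f(u_i)].
Sum ≈ 24.778.

24.778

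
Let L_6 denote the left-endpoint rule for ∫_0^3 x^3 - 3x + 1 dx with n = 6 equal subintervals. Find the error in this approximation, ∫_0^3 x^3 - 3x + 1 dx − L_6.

3.9375

Exact integral: ∫_0^3 f(x) dx = 9.75.
L_6 = 5.8125.
Error = 9.75 − 5.8125 = 3.9375.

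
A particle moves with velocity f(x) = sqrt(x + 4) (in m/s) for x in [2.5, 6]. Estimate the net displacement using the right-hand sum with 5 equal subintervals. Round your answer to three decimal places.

10.247

Δx = (6 − 2.5)/5 = 0.7.
Right endpoints: 3.2, 3.9, 4.6, 5.3, 6.
f(3.2) ≈ 2.683, f(3.9) ≈ 2.811, f(4.6) ≈ 2.933, f(5.3) ≈ 3.050, f(6) ≈ 3.162.
Sum = Δx · [f(3.2) + f(3.9) + f(4.6) + f(5.3) + f(6)].
Sum ≈ 10.247.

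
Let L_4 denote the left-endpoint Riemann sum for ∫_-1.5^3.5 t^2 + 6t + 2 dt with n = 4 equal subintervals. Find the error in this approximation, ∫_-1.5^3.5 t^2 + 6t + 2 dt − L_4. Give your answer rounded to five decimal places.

23.69792

Exact integral: ∫_-1.5^3.5 f(t) dt ≈ 55.4166667.
L_4 = 31.71875.
Error ≈ 55.4166667 − 31.71875 ≈ 23.69792.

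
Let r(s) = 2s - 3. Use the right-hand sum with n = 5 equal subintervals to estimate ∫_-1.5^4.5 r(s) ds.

Δs = (4.5 − (-1.5))/5 = 1.2.
Right endpoints: -0.3, 0.9, 2.1, 3.3, 4.5.
r(-0.3) = -3.6, r(0.9) = -1.2, r(2.1) = 1.2, r(3.3) = 3.6, r(4.5) = 6.
Sum = Δs · [r(-0.3) + r(0.9) + r(2.1) + r(3.3) + r(4.5)].
Sum = 7.2.

7.2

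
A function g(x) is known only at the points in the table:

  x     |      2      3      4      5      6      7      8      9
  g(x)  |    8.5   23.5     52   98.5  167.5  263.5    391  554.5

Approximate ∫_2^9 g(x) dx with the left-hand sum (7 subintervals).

1004.5

Δx = 1.
Sum = 1·[8.5 + 23.5 + 52 + 98.5 + 167.5 + 263.5 + 391] = 1004.5.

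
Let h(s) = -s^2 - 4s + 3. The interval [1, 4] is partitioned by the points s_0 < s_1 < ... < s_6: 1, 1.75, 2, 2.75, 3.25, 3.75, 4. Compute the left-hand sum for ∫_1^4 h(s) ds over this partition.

Subinterval widths: 0.75, 0.25, 0.75, 0.5, 0.5, 0.25.
Left endpoints: 1, 1.75, 2, 2.75, 3.25, 3.75.
h(1) = -2, h(1.75) = -7.0625, h(2) = -9, h(2.75) = -15.5625, h(3.25) = -20.5625, h(3.75) = -26.0625.
Sum = Σ Δs_i · h(s_i).
Sum = -34.59375.

-34.59375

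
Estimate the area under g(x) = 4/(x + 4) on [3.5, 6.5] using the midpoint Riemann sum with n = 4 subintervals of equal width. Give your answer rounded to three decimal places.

1.345

Δx = (6.5 − 3.5)/4 = 0.75.
Midpoints: 3.875, 4.625, 5.375, 6.125.
g(3.875) = 32/63, g(4.625) = 32/69, g(5.375) = 32/75, g(6.125) = 32/81.
Sum = Δx · [g(3.875) + g(4.625) + g(5.375) + g(6.125)].
Sum ≈ 1.345.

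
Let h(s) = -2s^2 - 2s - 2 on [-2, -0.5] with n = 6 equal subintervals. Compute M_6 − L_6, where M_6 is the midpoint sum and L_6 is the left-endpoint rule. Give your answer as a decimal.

0.609375

M_6 = -4.484375.
L_6 = -5.09375.
M_6 − L_6 = 0.609375.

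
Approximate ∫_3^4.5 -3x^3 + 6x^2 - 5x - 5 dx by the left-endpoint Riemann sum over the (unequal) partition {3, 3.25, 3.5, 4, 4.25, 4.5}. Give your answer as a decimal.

-133.0703125

Subinterval widths: 0.25, 0.25, 0.5, 0.25, 0.25.
Left endpoints: 3, 3.25, 3.5, 4, 4.25.
f(3) = -47, f(3.25) = -60.859375, f(3.5) = -77.625, f(4) = -121, f(4.25) = -148.171875.
Sum = Σ Δx_i · f(x_i).
Sum = -133.0703125.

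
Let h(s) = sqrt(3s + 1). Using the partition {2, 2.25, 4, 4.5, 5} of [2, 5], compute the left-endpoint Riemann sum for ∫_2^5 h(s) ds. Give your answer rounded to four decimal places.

Subinterval widths: 0.25, 1.75, 0.5, 0.5.
Left endpoints: 2, 2.25, 4, 4.5.
h(2) ≈ 2.6458, h(2.25) ≈ 2.7839, h(4) ≈ 3.6056, h(4.5) ≈ 3.8079.
Sum = Σ Δs_i · h(s_i).
Sum ≈ 9.2400.

9.2400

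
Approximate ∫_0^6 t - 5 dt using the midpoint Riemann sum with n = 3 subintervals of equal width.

-12

Δt = (6 − 0)/3 = 2.
Midpoints: 1, 3, 5.
f(1) = -4, f(3) = -2, f(5) = 0.
Sum = Δt · [f(1) + f(3) + f(5)].
Sum = -12.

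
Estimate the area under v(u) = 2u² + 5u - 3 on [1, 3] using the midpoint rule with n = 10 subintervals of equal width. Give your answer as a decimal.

31.32

Δu = (3 − 1)/10 = 0.2.
Midpoints: 1.1, 1.3, 1.5, 1.7, 1.9, 2.1, 2.3, 2.5, 2.7, 2.9.
v(1.1) = 4.92, v(1.3) = 6.88, v(1.5) = 9, v(1.7) = 11.28, v(1.9) = 13.72, v(2.1) = 16.32, v(2.3) = 19.08, v(2.5) = 22, v(2.7) = 25.08, v(2.9) = 28.32.
Sum = Δu · [v(1.1) + v(1.3) + v(1.5) + ...].
Sum = 31.32.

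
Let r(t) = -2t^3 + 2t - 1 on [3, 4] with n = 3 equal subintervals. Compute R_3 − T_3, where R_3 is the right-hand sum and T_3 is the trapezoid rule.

-12

R_3 ≈ -93.88889.
T_3 ≈ -81.88889.
R_3 − T_3 = -12.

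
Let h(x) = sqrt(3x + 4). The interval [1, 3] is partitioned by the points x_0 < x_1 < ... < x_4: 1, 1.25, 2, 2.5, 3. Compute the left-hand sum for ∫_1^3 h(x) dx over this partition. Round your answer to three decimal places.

Subinterval widths: 0.25, 0.75, 0.5, 0.5.
Left endpoints: 1, 1.25, 2, 2.5.
h(1) ≈ 2.646, h(1.25) ≈ 2.784, h(2) ≈ 3.162, h(2.5) ≈ 3.391.
Sum = Σ Δx_i · h(x_i).
Sum ≈ 6.026.

6.026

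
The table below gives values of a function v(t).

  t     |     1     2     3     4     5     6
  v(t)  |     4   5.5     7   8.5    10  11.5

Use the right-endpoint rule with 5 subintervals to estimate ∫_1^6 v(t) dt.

Δt = 1.
Sum = 1·[5.5 + 7 + 8.5 + 10 + 11.5] = 42.5.

42.5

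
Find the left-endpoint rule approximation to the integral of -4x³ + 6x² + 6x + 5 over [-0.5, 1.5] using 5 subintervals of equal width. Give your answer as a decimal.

16

Δx = (1.5 − (-0.5))/5 = 0.4.
Left endpoints: -0.5, -0.1, 0.3, 0.7, 1.1.
f(-0.5) = 4, f(-0.1) = 4.464, f(0.3) = 7.232, f(0.7) = 10.768, f(1.1) = 13.536.
Sum = Δx · [f(-0.5) + f(-0.1) + f(0.3) + f(0.7) + f(1.1)].
Sum = 16.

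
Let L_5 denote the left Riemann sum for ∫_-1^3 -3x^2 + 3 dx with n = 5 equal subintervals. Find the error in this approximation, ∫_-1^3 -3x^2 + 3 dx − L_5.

-8.32

Exact integral: ∫_-1^3 f(x) dx = -16.
L_5 = -7.68.
Error = -16 − (-7.68) = -8.32.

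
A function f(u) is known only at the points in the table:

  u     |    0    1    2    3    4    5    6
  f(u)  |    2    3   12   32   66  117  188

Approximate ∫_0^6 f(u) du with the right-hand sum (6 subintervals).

418

Δu = 1.
Sum = 1·[3 + 12 + 32 + 66 + 117 + 188] = 418.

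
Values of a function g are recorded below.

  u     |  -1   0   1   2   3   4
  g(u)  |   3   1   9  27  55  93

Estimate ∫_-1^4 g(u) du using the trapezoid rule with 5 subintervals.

140

Δu = 1.
T_5 = (1/2)·[3 + 2·1 + 2·9 + 2·27 + 2·55 + 93] = 140.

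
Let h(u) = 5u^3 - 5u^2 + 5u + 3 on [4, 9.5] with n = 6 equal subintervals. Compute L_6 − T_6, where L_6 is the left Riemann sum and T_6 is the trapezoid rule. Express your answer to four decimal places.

-1660.5990

L_6 ≈ 7154.699508.
T_6 ≈ 8815.298466.
L_6 − T_6 ≈ -1660.5990.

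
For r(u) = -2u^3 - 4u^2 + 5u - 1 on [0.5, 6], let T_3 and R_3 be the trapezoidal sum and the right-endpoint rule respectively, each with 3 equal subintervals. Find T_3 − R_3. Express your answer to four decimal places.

T_3 ≈ -924.331019.
R_3 ≈ -1425.976852.
T_3 − R_3 ≈ 501.6458.

501.6458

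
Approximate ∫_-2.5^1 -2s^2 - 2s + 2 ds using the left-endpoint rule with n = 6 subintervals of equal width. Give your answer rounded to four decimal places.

Δs = (1 − (-2.5))/6 = 7/12.
Left endpoints: -2.5, -23/12, -4/3, -0.75, -1/6, 5/12.
f(-2.5) = -5.5, f(-23/12) = -109/72, f(-4/3) = 10/9, f(-0.75) = 2.375, f(-1/6) = 41/18, f(5/12) = 59/72.
Sum = Δs · [f(-2.5) + f(-23/12) + f(-4/3) + ...].
Sum ≈ -0.2512.

-0.2512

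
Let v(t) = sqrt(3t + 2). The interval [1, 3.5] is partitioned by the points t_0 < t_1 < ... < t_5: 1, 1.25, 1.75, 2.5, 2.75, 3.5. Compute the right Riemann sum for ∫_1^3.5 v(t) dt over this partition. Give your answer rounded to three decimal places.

7.709

Subinterval widths: 0.25, 0.5, 0.75, 0.25, 0.75.
Right endpoints: 1.25, 1.75, 2.5, 2.75, 3.5.
v(1.25) ≈ 2.398, v(1.75) ≈ 2.693, v(2.5) ≈ 3.082, v(2.75) ≈ 3.202, v(3.5) ≈ 3.536.
Sum = Σ Δt_i · v(t_i).
Sum ≈ 7.709.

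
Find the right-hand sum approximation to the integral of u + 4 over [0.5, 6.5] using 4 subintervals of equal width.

49.5

Δu = (6.5 − 0.5)/4 = 1.5.
Right endpoints: 2, 3.5, 5, 6.5.
f(2) = 6, f(3.5) = 7.5, f(5) = 9, f(6.5) = 10.5.
Sum = Δu · [f(2) + f(3.5) + f(5) + f(6.5)].
Sum = 49.5.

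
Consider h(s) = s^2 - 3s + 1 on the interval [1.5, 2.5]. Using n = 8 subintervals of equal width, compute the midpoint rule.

Δs = (2.5 − 1.5)/8 = 0.125.
Midpoints: 1.5625, 1.6875, 1.8125, 1.9375, 2.0625, 2.1875, 2.3125, 2.4375.
h(1.5625) = -1.24609375, h(1.6875) = -1.21484375, h(1.8125) = -1.15234375, h(1.9375) = -1.05859375, h(2.0625) = -0.93359375, h(2.1875) = -0.77734375, h(2.3125) = -0.58984375, h(2.4375) = -0.37109375.
Sum = Δs · [h(1.5625) + h(1.6875) + h(1.8125) + ...].
Sum = -0.91796875.

-0.91796875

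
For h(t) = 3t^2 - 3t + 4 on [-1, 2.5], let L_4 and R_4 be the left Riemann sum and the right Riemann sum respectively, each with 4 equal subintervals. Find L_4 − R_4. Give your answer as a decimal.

-4.59375

L_4 = 21.79296875.
R_4 = 26.38671875.
L_4 − R_4 = -4.59375.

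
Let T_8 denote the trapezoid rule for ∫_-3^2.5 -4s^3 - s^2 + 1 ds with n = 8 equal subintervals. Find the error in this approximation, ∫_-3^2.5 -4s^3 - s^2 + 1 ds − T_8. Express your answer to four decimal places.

-0.8665

Exact integral: ∫_-3^2.5 f(s) ds ≈ 33.229167.
T_8 ≈ 34.095703.
Error ≈ 33.229167 − 34.095703 ≈ -0.8665.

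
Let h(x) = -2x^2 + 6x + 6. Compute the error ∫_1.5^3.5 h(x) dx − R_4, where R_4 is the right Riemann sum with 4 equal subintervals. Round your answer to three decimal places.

2.167

Exact integral: ∫_1.5^3.5 h(x) dx ≈ 15.66667.
R_4 = 13.5.
Error ≈ 15.66667 − 13.5 ≈ 2.167.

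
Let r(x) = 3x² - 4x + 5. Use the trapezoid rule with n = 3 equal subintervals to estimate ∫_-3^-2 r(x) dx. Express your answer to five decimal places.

Δx = (-2 − (-3))/3 = 1/3.
r(-3) = 44, r(-8/3) = 37, r(-7/3) = 92/3, r(-2) = 25.
T_3 = (Δx/2)·[r(x_0) + 2r(x_1) + 2r(x_2) + r(x_3)].
Sum ≈ 34.05556.

34.05556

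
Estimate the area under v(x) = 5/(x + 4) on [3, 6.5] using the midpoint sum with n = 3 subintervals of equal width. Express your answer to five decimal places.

2.02413

Δx = (6.5 − 3)/3 = 7/6.
Midpoints: 43/12, 4.75, 71/12.
v(43/12) = 60/91, v(4.75) = 4/7, v(71/12) = 60/119.
Sum = Δx · [v(43/12) + v(4.75) + v(71/12)].
Sum ≈ 2.02413.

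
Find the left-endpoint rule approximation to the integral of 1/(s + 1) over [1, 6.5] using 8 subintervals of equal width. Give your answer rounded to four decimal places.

Δs = (6.5 − 1)/8 = 0.6875.
Left endpoints: 1, 1.6875, 2.375, 3.0625, 3.75, 4.4375, 5.125, 5.8125.
f(1) = 0.5, f(1.6875) = 16/43, f(2.375) = 8/27, f(3.0625) = 16/65, f(3.75) = 4/19, f(4.4375) = 16/87, f(5.125) = 8/49, f(5.8125) = 16/109.
Sum = Δs · [f(1) + f(1.6875) + f(2.375) + ...].
Sum ≈ 1.4568.

1.4568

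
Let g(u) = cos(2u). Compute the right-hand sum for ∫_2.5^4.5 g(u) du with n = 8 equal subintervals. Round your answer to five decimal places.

0.52183

Δu = (4.5 − 2.5)/8 = 0.25.
Right endpoints: 2.75, 3, 3.25, 3.5, 3.75, 4, 4.25, 4.5.
g(2.75) ≈ 0.70867, g(3) ≈ 0.96017, g(3.25) ≈ 0.97659, g(3.5) ≈ 0.75390, g(3.75) ≈ 0.34664, g(4) ≈ -0.14550, g(4.25) ≈ -0.60201, g(4.5) ≈ -0.91113.
Sum = Δu · [g(2.75) + g(3) + g(3.25) + ...].
Sum ≈ 0.52183.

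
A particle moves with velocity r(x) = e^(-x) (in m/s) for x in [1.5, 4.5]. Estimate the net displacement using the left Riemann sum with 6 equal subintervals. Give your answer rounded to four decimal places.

Δx = (4.5 − 1.5)/6 = 0.5.
Left endpoints: 1.5, 2, 2.5, 3, 3.5, 4.
r(1.5) ≈ 0.2231, r(2) ≈ 0.1353, r(2.5) ≈ 0.0821, r(3) ≈ 0.0498, r(3.5) ≈ 0.0302, r(4) ≈ 0.0183.
Sum = Δx · [r(1.5) + r(2) + r(2.5) + ...].
Sum ≈ 0.2694.

0.2694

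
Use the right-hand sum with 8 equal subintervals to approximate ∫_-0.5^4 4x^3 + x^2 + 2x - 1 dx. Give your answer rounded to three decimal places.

372.885

Δx = (4 − (-0.5))/8 = 0.5625.
Right endpoints: 0.0625, 0.625, 1.1875, 1.75, 2.3125, 2.875, 3.4375, 4.
f(0.0625) = -891/1024, f(0.625) = 1.6171875, f(1.1875) = 9711/1024, f(1.75) = 27, f(2.3125) = 59841/1024, f(2.875) = 108.0703125, f(3.4375) = 184491/1024, f(4) = 279.
Sum = Δx · [f(0.0625) + f(0.625) + f(1.1875) + ...].
Sum ≈ 372.885.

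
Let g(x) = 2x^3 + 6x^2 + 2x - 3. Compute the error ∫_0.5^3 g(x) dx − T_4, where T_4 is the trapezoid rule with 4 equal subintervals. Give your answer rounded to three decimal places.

Exact integral: ∫_0.5^3 g(x) dx = 95.46875.
T_4 ≈ 98.15430.
Error ≈ 95.46875 − 98.15430 ≈ -2.686.

-2.686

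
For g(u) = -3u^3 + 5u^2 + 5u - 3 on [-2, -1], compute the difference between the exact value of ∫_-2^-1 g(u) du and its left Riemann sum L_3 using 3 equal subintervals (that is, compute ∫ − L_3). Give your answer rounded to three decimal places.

Exact integral: ∫_-2^-1 g(u) du ≈ 12.41667.
L_3 ≈ 17.92593.
Error ≈ 12.41667 − 17.92593 ≈ -5.509.

-5.509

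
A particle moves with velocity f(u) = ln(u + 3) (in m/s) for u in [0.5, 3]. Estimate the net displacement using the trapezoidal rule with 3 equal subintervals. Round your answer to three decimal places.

Δu = (3 − 0.5)/3 = 5/6.
f(0.5) ≈ 1.253, f(4/3) ≈ 1.466, f(13/6) ≈ 1.642, f(3) ≈ 1.792.
T_3 = (Δu/2)·[f(u_0) + 2f(u_1) + 2f(u_2) + f(u_3)].
Sum ≈ 3.859.

3.859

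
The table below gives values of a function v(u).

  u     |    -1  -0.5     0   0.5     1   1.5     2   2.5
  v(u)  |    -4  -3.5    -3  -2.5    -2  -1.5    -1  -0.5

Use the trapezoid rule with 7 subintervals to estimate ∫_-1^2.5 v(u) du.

Δu = 0.5.
T_7 = (0.5/2)·[(-4) + 2·(-3.5) + 2·(-3) + 2·(-2.5) + 2·(-2) + 2·(-1.5) + 2·(-1) + (-0.5)] = -7.875.

-7.875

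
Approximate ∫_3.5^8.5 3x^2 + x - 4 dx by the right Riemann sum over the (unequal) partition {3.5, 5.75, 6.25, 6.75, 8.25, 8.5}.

724.515625

Subinterval widths: 2.25, 0.5, 0.5, 1.5, 0.25.
Right endpoints: 5.75, 6.25, 6.75, 8.25, 8.5.
f(5.75) = 100.9375, f(6.25) = 119.4375, f(6.75) = 139.4375, f(8.25) = 208.4375, f(8.5) = 221.25.
Sum = Σ Δx_i · f(x_i).
Sum = 724.515625.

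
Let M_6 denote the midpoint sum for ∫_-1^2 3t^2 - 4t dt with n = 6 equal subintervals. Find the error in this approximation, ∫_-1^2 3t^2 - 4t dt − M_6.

0.1875

Exact integral: ∫_-1^2 f(t) dt = 3.
M_6 = 2.8125.
Error = 3 − 2.8125 = 0.1875.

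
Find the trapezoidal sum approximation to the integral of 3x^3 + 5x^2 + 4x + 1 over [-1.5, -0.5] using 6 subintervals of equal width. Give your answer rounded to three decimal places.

Δx = (-0.5 − (-1.5))/6 = 1/6.
f(-1.5) = -3.875, f(-4/3) = -23/9, f(-7/6) = -1.625, f(-1) = -1, f(-5/6) = -43/72, f(-2/3) = -1/3, f(-0.5) = -0.125.
T_6 = (Δx/2)·[f(x_0) + 2f(x_1) + ... + 2f(x_{5}) + f(x_6)].
Sum ≈ -1.352.

-1.352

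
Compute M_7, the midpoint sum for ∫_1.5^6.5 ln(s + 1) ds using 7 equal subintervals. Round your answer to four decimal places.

Δs = (6.5 − 1.5)/7 = 5/7.
Midpoints: 13/7, 18/7, 23/7, 4, 33/7, 38/7, 43/7.
f(13/7) ≈ 1.0498, f(18/7) ≈ 1.2730, f(23/7) ≈ 1.4553, f(4) ≈ 1.6094, f(33/7) ≈ 1.7430, f(38/7) ≈ 1.8608, f(43/7) ≈ 1.9661.
Sum = Δs · [f(13/7) + f(18/7) + f(23/7) + ...].
Sum ≈ 7.8267.

7.8267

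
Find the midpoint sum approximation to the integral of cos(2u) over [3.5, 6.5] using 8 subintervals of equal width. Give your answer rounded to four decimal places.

Δu = (6.5 − 3.5)/8 = 0.375.
Midpoints: 3.6875, 4.0625, 4.4375, 4.8125, 5.1875, 5.5625, 5.9375, 6.3125.
f(3.6875) ≈ 0.4609, f(4.0625) ≈ -0.2677, f(4.4375) ≈ -0.8526, f(4.8125) ≈ -0.9800, f(5.1875) ≈ -0.5815, f(5.5625) ≈ 0.1291, f(5.9375) ≈ 0.7704, f(6.3125) ≈ 0.9983.
Sum = Δu · [f(3.6875) + f(4.0625) + f(4.4375) + ...].
Sum ≈ -0.1212.

-0.1212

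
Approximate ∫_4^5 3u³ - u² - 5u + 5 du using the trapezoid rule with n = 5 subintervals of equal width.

Δu = (5 − 4)/5 = 0.2.
f(4) = 161, f(4.2) = 188.624, f(4.4) = 219.192, f(4.6) = 252.848, f(4.8) = 289.736, f(5) = 330.
T_5 = (Δu/2)·[f(u_0) + 2f(u_1) + ... + 2f(u_{4}) + f(u_5)].
Sum = 239.18.

239.18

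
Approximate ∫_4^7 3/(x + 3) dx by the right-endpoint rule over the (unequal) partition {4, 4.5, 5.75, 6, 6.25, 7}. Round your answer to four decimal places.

Subinterval widths: 0.5, 1.25, 0.25, 0.25, 0.75.
Right endpoints: 4.5, 5.75, 6, 6.25, 7.
f(4.5) = 0.4, f(5.75) = 12/35, f(6) = 1/3, f(6.25) = 12/37, f(7) = 0.3.
Sum = Σ Δx_i · f(x_i).
Sum ≈ 1.0180.

1.0180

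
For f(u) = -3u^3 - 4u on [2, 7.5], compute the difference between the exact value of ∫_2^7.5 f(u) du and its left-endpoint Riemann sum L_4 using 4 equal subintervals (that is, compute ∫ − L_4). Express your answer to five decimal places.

-794.65332

Exact integral: ∫_2^7.5 f(u) du = -2465.546875.
L_4 ≈ -1670.8935547.
Error ≈ -2465.546875 − (-1670.8935547) ≈ -794.65332.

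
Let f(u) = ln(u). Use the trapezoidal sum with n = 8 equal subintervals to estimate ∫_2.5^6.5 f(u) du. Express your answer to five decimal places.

Δu = (6.5 − 2.5)/8 = 0.5.
f(2.5) ≈ 0.91629, f(3) ≈ 1.09861, f(3.5) ≈ 1.25276, f(4) ≈ 1.38629, f(4.5) ≈ 1.50408, f(5) ≈ 1.60944, f(5.5) ≈ 1.70475, f(6) ≈ 1.79176, f(6.5) ≈ 1.87180.
T_8 = (Δu/2)·[f(u_0) + 2f(u_1) + ... + 2f(u_{7}) + f(u_8)].
Sum ≈ 5.87087.

5.87087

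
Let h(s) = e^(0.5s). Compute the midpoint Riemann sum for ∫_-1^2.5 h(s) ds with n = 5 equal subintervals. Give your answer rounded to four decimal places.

5.7383

Δs = (2.5 − (-1))/5 = 0.7.
Midpoints: -0.65, 0.05, 0.75, 1.45, 2.15.
h(-0.65) ≈ 0.7225, h(0.05) ≈ 1.0253, h(0.75) ≈ 1.4550, h(1.45) ≈ 2.0647, h(2.15) ≈ 2.9300.
Sum = Δs · [h(-0.65) + h(0.05) + h(0.75) + h(1.45) + h(2.15)].
Sum ≈ 5.7383.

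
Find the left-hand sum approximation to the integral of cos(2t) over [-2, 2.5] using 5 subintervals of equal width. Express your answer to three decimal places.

-1.034

Δt = (2.5 − (-2))/5 = 0.9.
Left endpoints: -2, -1.1, -0.2, 0.7, 1.6.
f(-2) ≈ -0.654, f(-1.1) ≈ -0.589, f(-0.2) ≈ 0.921, f(0.7) ≈ 0.170, f(1.6) ≈ -0.998.
Sum = Δt · [f(-2) + f(-1.1) + f(-0.2) + f(0.7) + f(1.6)].
Sum ≈ -1.034.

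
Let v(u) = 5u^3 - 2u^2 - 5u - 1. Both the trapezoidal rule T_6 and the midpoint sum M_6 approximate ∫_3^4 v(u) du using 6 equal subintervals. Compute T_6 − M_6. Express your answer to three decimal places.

T_6 ≈ 175.81713.
M_6 ≈ 175.46644.
T_6 − M_6 ≈ 0.351.

0.351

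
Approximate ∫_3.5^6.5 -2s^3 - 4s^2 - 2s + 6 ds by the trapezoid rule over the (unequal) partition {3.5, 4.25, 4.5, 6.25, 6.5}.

Subinterval widths: 0.75, 0.25, 1.75, 0.25.
f(3.5) = -135.75, f(4.25) = -228.28125, f(4.5) = -266.25, f(6.25) = -651.03125, f(6.5) = -725.25.
On each subinterval the trapezoid contributes (Δs_i/2)·[f(s_{i-1}) + f(s_i)].
Sum = -1172.984375.

-1172.984375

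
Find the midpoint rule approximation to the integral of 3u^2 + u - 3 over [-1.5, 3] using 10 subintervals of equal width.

20.0221875

Δu = (3 − (-1.5))/10 = 0.45.
Midpoints: -1.275, -0.825, -0.375, 0.075, 0.525, 0.975, 1.425, 1.875, 2.325, 2.775.
f(-1.275) = 0.601875, f(-0.825) = -1.783125, f(-0.375) = -2.953125, f(0.075) = -2.908125, f(0.525) = -1.648125, f(0.975) = 0.826875, f(1.425) = 4.516875, f(1.875) = 9.421875, f(2.325) = 15.541875, f(2.775) = 22.876875.
Sum = Δu · [f(-1.275) + f(-0.825) + f(-0.375) + ...].
Sum = 20.0221875.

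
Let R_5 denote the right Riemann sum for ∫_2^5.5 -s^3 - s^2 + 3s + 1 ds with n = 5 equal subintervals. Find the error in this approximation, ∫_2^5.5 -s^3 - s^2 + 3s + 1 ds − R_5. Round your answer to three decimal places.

64.445

Exact integral: ∫_2^5.5 f(s) ds ≈ -234.68229.
R_5 = -299.1275.
Error ≈ -234.68229 − (-299.1275) ≈ 64.445.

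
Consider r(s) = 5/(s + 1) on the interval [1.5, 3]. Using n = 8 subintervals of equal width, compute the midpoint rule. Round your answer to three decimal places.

2.349

Δs = (3 − 1.5)/8 = 0.1875.
Midpoints: 1.59375, 1.78125, 1.96875, 2.15625, 2.34375, 2.53125, 2.71875, 2.90625.
r(1.59375) = 160/83, r(1.78125) = 160/89, r(1.96875) = 32/19, r(2.15625) = 160/101, r(2.34375) = 160/107, r(2.53125) = 160/113, r(2.71875) = 160/119, r(2.90625) = 1.28.
Sum = Δs · [r(1.59375) + r(1.78125) + r(1.96875) + ...].
Sum ≈ 2.349.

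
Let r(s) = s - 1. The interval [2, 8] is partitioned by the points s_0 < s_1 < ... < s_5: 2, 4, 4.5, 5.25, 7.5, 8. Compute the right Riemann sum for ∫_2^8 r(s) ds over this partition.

Subinterval widths: 2, 0.5, 0.75, 2.25, 0.5.
Right endpoints: 4, 4.5, 5.25, 7.5, 8.
r(4) = 3, r(4.5) = 3.5, r(5.25) = 4.25, r(7.5) = 6.5, r(8) = 7.
Sum = Σ Δs_i · r(s_i).
Sum = 29.0625.

29.0625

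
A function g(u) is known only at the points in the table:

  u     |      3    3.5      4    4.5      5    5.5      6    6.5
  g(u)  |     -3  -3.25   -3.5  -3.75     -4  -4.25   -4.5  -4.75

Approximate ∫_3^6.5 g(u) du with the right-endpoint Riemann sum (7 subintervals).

Δu = 0.5.
Sum = 0.5·[(-3.25) + (-3.5) + (-3.75) + (-4) + (-4.25) + (-4.5) + (-4.75)] = -14.

-14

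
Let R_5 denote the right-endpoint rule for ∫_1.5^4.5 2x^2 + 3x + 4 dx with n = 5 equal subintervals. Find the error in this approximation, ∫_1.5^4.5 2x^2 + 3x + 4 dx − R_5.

-13.86

Exact integral: ∫_1.5^4.5 f(x) dx = 97.5.
R_5 = 111.36.
Error = 97.5 − 111.36 = -13.86.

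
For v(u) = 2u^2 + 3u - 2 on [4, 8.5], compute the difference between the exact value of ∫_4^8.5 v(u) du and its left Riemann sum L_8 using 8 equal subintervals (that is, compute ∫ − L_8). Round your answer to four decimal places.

Exact integral: ∫_4^8.5 v(u) du = 442.125.
L_8 ≈ 407.162109.
Error ≈ 442.125 − 407.162109 ≈ 34.9629.

34.9629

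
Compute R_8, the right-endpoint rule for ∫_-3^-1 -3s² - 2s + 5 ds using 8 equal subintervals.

Δs = (-1 − (-3))/8 = 0.25.
Right endpoints: -2.75, -2.5, -2.25, -2, -1.75, -1.5, -1.25, -1.
f(-2.75) = -12.1875, f(-2.5) = -8.75, f(-2.25) = -5.6875, f(-2) = -3, f(-1.75) = -0.6875, f(-1.5) = 1.25, f(-1.25) = 2.8125, f(-1) = 4.
Sum = Δs · [f(-2.75) + f(-2.5) + f(-2.25) + ...].
Sum = -5.5625.

-5.5625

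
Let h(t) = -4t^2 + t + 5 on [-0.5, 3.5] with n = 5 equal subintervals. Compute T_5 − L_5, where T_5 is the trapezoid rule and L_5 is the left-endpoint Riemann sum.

-17.6

T_5 = -33.04.
L_5 = -15.44.
T_5 − L_5 = -17.6.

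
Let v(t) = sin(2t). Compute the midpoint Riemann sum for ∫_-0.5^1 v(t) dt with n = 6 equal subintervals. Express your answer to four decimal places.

0.4832

Δt = (1 − (-0.5))/6 = 0.25.
Midpoints: -0.375, -0.125, 0.125, 0.375, 0.625, 0.875.
v(-0.375) ≈ -0.6816, v(-0.125) ≈ -0.2474, v(0.125) ≈ 0.2474, v(0.375) ≈ 0.6816, v(0.625) ≈ 0.9490, v(0.875) ≈ 0.9840.
Sum = Δt · [v(-0.375) + v(-0.125) + v(0.125) + ...].
Sum ≈ 0.4832.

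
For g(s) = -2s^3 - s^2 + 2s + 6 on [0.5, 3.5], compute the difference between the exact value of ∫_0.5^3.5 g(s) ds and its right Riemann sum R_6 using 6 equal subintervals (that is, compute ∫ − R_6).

24.5

Exact integral: ∫_0.5^3.5 g(s) ds = -59.25.
R_6 = -83.75.
Error = -59.25 − (-83.75) = 24.5.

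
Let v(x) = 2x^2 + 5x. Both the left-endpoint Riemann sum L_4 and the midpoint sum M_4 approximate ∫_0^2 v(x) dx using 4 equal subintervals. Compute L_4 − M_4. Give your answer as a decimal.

L_4 = 11.
M_4 = 15.25.
L_4 − M_4 = -4.25.

-4.25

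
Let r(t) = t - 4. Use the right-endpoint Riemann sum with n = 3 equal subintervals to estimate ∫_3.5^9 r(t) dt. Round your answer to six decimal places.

17.416667

Δt = (9 − 3.5)/3 = 11/6.
Right endpoints: 16/3, 43/6, 9.
r(16/3) = 4/3, r(43/6) = 19/6, r(9) = 5.
Sum = Δt · [r(16/3) + r(43/6) + r(9)].
Sum ≈ 17.416667.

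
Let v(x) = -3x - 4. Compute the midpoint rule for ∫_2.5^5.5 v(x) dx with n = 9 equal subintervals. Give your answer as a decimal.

Δx = (5.5 − 2.5)/9 = 1/3.
Midpoints: 8/3, 3, 10/3, 11/3, 4, 13/3, 14/3, 5, 16/3.
v(8/3) = -12, v(3) = -13, v(10/3) = -14, v(11/3) = -15, v(4) = -16, v(13/3) = -17, v(14/3) = -18, v(5) = -19, v(16/3) = -20.
Sum = Δx · [v(8/3) + v(3) + v(10/3) + ...].
Sum = -48.

-48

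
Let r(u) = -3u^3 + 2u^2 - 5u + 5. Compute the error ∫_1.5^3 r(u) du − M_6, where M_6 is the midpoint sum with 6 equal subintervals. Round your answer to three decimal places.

Exact integral: ∫_1.5^3 r(u) du = -50.578125.
M_6 ≈ -50.43555.
Error ≈ -50.578125 − (-50.43555) ≈ -0.143.

-0.143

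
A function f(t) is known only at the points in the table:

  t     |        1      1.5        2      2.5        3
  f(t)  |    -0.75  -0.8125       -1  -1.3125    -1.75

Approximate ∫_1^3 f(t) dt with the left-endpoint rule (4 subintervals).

-1.9375

Δt = 0.5.
Sum = 0.5·[(-0.75) + (-0.8125) + (-1) + (-1.3125)] = -1.9375.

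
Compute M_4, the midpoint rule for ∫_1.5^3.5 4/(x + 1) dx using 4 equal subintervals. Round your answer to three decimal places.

2.347

Δx = (3.5 − 1.5)/4 = 0.5.
Midpoints: 1.75, 2.25, 2.75, 3.25.
f(1.75) = 16/11, f(2.25) = 16/13, f(2.75) = 16/15, f(3.25) = 16/17.
Sum = Δx · [f(1.75) + f(2.25) + f(2.75) + f(3.25)].
Sum ≈ 2.347.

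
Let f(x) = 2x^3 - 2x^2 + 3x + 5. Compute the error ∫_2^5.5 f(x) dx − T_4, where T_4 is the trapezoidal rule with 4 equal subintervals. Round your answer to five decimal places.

-9.15560

Exact integral: ∫_2^5.5 f(x) dx ≈ 400.8229167.
T_4 ≈ 409.9785156.
Error ≈ 400.8229167 − 409.9785156 ≈ -9.15560.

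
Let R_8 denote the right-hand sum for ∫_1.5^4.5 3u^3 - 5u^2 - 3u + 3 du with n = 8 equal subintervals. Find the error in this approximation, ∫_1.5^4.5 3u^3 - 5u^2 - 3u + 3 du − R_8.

-32.34375

Exact integral: ∫_1.5^4.5 f(u) du = 139.5.
R_8 = 171.84375.
Error = 139.5 − 171.84375 = -32.34375.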